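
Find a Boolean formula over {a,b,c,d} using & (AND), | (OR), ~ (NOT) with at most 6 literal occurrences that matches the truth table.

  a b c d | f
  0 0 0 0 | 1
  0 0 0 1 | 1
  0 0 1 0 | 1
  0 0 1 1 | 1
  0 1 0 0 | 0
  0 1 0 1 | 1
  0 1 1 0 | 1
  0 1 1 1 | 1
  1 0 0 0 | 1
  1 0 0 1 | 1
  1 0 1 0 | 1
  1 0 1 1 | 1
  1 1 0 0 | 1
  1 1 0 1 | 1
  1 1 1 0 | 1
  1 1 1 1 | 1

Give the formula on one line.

(((a | c) | d) | (~b | (c & ~a)))

  (a | c) = 0011001111111111
  ((a | c) | d) = 0111011111111111
  ~b = 1111000011110000
  ~a = 1111111100000000
  (c & ~a) = 0011001100000000
  (~b | (c & ~a)) = 1111001111110000
  (((a | c) | d) | (~b | (c & ~a))) = 1111011111111111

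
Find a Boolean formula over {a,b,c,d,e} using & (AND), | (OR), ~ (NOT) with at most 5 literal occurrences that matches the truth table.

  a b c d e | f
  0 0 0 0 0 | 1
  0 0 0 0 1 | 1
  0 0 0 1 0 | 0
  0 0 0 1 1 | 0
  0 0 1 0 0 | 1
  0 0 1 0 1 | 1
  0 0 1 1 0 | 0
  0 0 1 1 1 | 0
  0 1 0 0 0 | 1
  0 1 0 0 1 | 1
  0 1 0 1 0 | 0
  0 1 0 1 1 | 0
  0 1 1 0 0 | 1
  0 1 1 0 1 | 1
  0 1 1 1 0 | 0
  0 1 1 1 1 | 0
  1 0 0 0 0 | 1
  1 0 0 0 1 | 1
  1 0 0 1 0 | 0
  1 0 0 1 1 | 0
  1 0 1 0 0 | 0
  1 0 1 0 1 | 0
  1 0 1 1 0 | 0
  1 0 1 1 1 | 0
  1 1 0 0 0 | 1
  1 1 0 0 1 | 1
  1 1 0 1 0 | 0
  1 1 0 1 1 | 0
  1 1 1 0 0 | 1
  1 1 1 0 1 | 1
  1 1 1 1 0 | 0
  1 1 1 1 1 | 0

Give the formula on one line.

(((~a | b) | ~c) & ~d)

  ~a = 11111111111111110000000000000000
  (~a | b) = 11111111111111110000000011111111
  ~c = 11110000111100001111000011110000
  ((~a | b) | ~c) = 11111111111111111111000011111111
  ~d = 11001100110011001100110011001100
  (((~a | b) | ~c) & ~d) = 11001100110011001100000011001100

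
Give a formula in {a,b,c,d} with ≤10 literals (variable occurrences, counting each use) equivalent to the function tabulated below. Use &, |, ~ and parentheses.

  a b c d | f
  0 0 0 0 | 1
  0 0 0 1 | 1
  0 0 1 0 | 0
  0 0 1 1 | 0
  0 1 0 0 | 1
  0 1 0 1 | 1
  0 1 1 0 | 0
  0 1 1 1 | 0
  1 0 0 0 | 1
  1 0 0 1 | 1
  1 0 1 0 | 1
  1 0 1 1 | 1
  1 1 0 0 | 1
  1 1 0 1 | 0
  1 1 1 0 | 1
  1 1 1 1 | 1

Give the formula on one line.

((a & (~d | c)) | (~c & (~a | (c | ~b))))

  ~d = 1010101010101010
  (~d | c) = 1011101110111011
  (a & (~d | c)) = 0000000010111011
  ~c = 1100110011001100
  ~a = 1111111100000000
  ~b = 1111000011110000
  (c | ~b) = 1111001111110011
  (~a | (c | ~b)) = 1111111111110011
  (~c & (~a | (c | ~b))) = 1100110011000000
  ((a & (~d | c)) | (~c & (~a | (c | ~b)))) = 1100110011111011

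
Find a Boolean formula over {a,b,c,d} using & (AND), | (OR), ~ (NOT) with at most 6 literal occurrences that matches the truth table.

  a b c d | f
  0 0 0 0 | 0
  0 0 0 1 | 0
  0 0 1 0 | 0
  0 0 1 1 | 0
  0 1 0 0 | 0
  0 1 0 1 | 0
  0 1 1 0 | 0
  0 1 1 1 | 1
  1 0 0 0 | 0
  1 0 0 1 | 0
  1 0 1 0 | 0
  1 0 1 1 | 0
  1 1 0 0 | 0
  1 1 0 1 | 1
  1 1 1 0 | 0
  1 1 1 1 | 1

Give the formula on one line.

  ~b = 1111000011110000
  (~b | a) = 1111000011111111
  ((~b | a) | c) = 1111001111111111
  (d & ((~b | a) | c)) = 0101000101010101
  (b & (d & ((~b | a) | c))) = 0000000100000101

(b & (d & ((~b | a) | c)))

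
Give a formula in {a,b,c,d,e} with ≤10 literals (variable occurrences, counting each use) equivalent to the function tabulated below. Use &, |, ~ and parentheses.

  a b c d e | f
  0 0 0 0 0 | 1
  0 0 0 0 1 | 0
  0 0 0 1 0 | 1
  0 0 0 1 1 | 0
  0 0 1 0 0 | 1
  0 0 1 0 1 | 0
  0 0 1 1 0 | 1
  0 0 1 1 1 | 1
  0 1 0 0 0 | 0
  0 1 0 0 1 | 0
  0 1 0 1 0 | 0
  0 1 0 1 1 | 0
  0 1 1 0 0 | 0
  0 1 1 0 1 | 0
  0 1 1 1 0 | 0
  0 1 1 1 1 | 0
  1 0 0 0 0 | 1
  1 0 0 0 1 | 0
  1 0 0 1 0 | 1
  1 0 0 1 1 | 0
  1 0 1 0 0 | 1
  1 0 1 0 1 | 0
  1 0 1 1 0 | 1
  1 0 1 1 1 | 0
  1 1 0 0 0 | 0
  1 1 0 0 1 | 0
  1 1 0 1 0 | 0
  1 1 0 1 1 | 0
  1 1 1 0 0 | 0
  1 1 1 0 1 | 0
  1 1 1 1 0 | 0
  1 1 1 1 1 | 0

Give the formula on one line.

  ~a = 11111111111111110000000000000000
  (d & ~a) = 00110011001100110000000000000000
  (c & ~a) = 00001111000011110000000000000000
  (c & d) = 00000011000000110000001100000011
  ((c & ~a) | (c & d)) = 00001111000011110000001100000011
  (((c & ~a) | (c & d)) | a) = 00001111000011111111111111111111
  ((d & ~a) & (((c & ~a) | (c & d)) | a)) = 00000011000000110000000000000000
  ~e = 10101010101010101010101010101010
  (((d & ~a) & (((c & ~a) | (c & d)) | a)) | ~e) = 10101011101010111010101010101010
  ~b = 11111111000000001111111100000000
  ((((d & ~a) & (((c & ~a) | (c & d)) | a)) | ~e) & ~b) = 10101011000000001010101000000000

((((d & ~a) & (((c & ~a) | (c & d)) | a)) | ~e) & ~b)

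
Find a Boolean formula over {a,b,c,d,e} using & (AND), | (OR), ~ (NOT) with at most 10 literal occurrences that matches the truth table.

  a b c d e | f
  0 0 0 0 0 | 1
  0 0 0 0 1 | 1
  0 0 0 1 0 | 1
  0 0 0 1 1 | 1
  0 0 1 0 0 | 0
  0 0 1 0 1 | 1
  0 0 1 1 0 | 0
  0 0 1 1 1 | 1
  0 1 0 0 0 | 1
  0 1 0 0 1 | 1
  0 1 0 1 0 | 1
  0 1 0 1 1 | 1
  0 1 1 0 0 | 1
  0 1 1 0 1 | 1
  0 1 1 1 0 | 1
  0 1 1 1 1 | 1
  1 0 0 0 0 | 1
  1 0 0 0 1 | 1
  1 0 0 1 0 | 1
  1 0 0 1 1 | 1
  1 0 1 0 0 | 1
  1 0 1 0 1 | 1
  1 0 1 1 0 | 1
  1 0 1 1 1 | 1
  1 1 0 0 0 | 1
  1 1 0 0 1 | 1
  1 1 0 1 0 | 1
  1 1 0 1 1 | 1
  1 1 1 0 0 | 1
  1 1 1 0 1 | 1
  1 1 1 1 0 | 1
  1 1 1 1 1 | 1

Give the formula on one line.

  ~d = 11001100110011001100110011001100
  ~b = 11111111000000001111111100000000
  (~d | ~b) = 11111111110011001111111111001100
  ~e = 10101010101010101010101010101010
  ((~d | ~b) & ~e) = 10101010100010001010101010001000
  (((~d | ~b) & ~e) | ~b) = 11111111100010001111111110001000
  ~c = 11110000111100001111000011110000
  ((((~d | ~b) & ~e) | ~b) & ~c) = 11110000100000001111000010000000
  (b | a) = 00000000111111111111111111111111
  (a | e) = 01010101010101011111111111111111
  ((b | a) | (a | e)) = 01010101111111111111111111111111
  (((((~d | ~b) & ~e) | ~b) & ~c) | ((b | a) | (a | e))) = 11110101111111111111111111111111

(((((~d | ~b) & ~e) | ~b) & ~c) | ((b | a) | (a | e)))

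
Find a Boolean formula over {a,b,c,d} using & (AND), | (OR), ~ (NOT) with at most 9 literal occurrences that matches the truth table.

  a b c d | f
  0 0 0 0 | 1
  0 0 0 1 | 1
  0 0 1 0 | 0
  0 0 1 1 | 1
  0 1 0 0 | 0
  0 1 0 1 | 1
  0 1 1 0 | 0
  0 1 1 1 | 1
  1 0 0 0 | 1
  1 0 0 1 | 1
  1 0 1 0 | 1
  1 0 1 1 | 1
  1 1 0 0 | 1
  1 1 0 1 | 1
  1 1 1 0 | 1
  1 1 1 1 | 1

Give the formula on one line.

  ~c = 1100110011001100
  ~d = 1010101010101010
  (~c & ~d) = 1000100010001000
  ~b = 1111000011110000
  (~b & ~d) = 1010000010100000
  ((~c & ~d) & (~b & ~d)) = 1000000010000000
  (d | ((~c & ~d) & (~b & ~d))) = 1101010111010101
  ((d | ((~c & ~d) & (~b & ~d))) | a) = 1101010111111111

((d | ((~c & ~d) & (~b & ~d))) | a)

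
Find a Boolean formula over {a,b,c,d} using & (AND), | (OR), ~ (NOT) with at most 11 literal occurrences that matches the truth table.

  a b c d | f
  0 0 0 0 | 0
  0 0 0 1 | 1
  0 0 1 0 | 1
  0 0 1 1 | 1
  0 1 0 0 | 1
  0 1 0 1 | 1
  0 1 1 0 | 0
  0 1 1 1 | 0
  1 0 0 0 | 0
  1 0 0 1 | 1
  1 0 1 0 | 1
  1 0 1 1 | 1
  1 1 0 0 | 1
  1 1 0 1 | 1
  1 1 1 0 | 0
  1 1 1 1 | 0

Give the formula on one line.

  (b & a) = 0000000000001111
  (c | (b & a)) = 0011001100111111
  ~d = 1010101010101010
  (~d & b) = 0000101000001010
  (d | (~d & b)) = 0101111101011111
  ((c | (b & a)) | (d | (~d & b))) = 0111111101111111
  ~c = 1100110011001100
  ~b = 1111000011110000
  (~c | ~b) = 1111110011111100
  (((c | (b & a)) | (d | (~d & b))) & (~c | ~b)) = 0111110001111100

(((c | (b & a)) | (d | (~d & b))) & (~c | ~b))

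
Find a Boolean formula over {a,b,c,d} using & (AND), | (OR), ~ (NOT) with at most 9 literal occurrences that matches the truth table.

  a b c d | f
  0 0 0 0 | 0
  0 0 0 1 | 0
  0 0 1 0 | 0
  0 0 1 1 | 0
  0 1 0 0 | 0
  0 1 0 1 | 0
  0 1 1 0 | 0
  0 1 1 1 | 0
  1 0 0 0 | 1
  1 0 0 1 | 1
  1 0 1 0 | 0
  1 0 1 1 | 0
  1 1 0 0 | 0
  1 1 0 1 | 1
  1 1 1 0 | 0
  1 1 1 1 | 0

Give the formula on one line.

((a & (~c | d)) & (~c & ((a & d) | ~b)))

  ~c = 1100110011001100
  (~c | d) = 1101110111011101
  (a & (~c | d)) = 0000000011011101
  (a & d) = 0000000001010101
  ~b = 1111000011110000
  ((a & d) | ~b) = 1111000011110101
  (~c & ((a & d) | ~b)) = 1100000011000100
  ((a & (~c | d)) & (~c & ((a & d) | ~b))) = 0000000011000100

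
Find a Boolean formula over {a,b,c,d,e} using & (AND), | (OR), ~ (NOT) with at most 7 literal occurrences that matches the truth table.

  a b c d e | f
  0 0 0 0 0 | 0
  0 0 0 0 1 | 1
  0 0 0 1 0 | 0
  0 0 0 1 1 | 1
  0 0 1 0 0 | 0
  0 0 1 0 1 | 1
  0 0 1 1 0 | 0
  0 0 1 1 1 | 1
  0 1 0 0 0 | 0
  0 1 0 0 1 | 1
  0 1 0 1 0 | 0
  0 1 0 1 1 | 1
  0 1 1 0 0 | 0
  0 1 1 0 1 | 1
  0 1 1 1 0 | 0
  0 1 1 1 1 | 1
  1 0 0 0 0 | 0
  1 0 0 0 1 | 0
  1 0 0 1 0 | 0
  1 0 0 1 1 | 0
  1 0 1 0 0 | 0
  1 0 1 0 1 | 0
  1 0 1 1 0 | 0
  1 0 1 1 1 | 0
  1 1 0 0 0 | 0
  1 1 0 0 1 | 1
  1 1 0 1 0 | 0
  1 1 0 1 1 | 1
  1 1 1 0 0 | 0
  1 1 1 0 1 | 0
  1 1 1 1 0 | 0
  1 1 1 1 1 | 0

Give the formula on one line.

  ~c = 11110000111100001111000011110000
  (~c & b) = 00000000111100000000000011110000
  ~a = 11111111111111110000000000000000
  ((~c & b) | ~a) = 11111111111111110000000011110000
  (e & ((~c & b) | ~a)) = 01010101010101010000000001010000

(e & ((~c & b) | ~a))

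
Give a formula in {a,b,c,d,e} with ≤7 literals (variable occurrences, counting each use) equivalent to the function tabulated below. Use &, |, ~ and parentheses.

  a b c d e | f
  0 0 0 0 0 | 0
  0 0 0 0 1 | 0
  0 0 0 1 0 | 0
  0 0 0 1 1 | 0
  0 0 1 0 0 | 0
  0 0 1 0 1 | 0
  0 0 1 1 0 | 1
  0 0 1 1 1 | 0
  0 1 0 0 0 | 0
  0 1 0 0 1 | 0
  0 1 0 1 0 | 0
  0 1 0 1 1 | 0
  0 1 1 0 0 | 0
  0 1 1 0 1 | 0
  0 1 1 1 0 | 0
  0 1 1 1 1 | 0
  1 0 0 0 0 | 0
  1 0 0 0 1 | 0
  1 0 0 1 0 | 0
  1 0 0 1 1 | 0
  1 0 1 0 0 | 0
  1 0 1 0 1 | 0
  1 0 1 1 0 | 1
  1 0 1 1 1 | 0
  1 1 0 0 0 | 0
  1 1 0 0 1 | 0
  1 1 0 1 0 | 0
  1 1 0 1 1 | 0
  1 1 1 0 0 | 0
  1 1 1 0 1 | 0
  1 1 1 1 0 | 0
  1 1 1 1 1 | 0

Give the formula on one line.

  (d & c) = 00000011000000110000001100000011
  ~e = 10101010101010101010101010101010
  ~b = 11111111000000001111111100000000
  (e | ~b) = 11111111010101011111111101010101
  ~a = 11111111111111110000000000000000
  ((e | ~b) | ~a) = 11111111111111111111111101010101
  (~e & ((e | ~b) | ~a)) = 10101010101010101010101000000000
  ((d & c) & (~e & ((e | ~b) | ~a))) = 00000010000000100000001000000000
  (((d & c) & (~e & ((e | ~b) | ~a))) & ~b) = 00000010000000000000001000000000

(((d & c) & (~e & ((e | ~b) | ~a))) & ~b)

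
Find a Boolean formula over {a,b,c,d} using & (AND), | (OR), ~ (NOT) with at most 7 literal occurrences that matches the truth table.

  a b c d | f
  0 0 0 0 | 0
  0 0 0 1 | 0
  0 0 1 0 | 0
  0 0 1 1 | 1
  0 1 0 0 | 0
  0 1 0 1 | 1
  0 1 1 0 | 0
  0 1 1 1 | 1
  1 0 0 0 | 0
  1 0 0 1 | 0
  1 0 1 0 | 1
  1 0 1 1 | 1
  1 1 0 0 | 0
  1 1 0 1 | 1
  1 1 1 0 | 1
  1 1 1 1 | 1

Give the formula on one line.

(((~d | b) | c) & (((d | c) & a) | d))

  ~d = 1010101010101010
  (~d | b) = 1010111110101111
  ((~d | b) | c) = 1011111110111111
  (d | c) = 0111011101110111
  ((d | c) & a) = 0000000001110111
  (((d | c) & a) | d) = 0101010101110111
  (((~d | b) | c) & (((d | c) & a) | d)) = 0001010100110111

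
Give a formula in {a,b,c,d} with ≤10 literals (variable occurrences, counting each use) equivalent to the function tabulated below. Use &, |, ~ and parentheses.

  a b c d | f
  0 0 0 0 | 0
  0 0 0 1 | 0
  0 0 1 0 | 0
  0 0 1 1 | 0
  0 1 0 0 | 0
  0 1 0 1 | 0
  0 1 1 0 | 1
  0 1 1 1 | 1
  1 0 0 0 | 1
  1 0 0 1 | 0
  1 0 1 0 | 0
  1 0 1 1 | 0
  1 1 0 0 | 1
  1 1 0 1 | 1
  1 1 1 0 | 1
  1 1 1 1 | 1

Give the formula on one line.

  ~c = 1100110011001100
  (~c & a) = 0000000011001100
  ~d = 1010101010101010
  ((~c & a) & ~d) = 0000000010001000
  (((~c & a) & ~d) | b) = 0000111110001111
  (a & ~c) = 0000000011001100
  (c | (a & ~c)) = 0011001111111111
  ((((~c & a) & ~d) | b) & (c | (a & ~c))) = 0000001110001111

((((~c & a) & ~d) | b) & (c | (a & ~c)))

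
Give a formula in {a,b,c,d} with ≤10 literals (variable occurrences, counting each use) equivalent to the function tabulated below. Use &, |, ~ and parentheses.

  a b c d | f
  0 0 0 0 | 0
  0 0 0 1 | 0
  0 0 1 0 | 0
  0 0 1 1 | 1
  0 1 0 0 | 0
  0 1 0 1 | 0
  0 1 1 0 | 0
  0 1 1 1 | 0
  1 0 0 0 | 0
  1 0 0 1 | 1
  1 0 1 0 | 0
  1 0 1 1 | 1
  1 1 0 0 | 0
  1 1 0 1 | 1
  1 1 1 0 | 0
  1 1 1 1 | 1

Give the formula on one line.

((a | ((~b & (c & d)) | (c & a))) & d)

  ~b = 1111000011110000
  (c & d) = 0001000100010001
  (~b & (c & d)) = 0001000000010000
  (c & a) = 0000000000110011
  ((~b & (c & d)) | (c & a)) = 0001000000110011
  (a | ((~b & (c & d)) | (c & a))) = 0001000011111111
  ((a | ((~b & (c & d)) | (c & a))) & d) = 0001000001010101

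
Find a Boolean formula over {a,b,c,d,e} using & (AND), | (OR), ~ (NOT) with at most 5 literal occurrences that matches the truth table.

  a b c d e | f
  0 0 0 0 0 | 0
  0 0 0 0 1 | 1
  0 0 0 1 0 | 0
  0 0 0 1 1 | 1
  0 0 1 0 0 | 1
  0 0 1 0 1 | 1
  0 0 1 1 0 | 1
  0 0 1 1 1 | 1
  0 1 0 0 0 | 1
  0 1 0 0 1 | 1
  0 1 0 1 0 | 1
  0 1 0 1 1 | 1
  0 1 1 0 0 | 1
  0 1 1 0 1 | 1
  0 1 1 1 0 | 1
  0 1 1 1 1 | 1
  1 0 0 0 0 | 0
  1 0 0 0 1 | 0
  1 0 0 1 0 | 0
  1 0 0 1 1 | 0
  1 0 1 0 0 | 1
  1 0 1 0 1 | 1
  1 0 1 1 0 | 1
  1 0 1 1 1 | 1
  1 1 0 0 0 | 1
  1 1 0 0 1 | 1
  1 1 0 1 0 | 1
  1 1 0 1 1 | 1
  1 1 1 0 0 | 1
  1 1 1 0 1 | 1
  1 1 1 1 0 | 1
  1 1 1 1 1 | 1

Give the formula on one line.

((c | b) | (~a & e))

  (c | b) = 00001111111111110000111111111111
  ~a = 11111111111111110000000000000000
  (~a & e) = 01010101010101010000000000000000
  ((c | b) | (~a & e)) = 01011111111111110000111111111111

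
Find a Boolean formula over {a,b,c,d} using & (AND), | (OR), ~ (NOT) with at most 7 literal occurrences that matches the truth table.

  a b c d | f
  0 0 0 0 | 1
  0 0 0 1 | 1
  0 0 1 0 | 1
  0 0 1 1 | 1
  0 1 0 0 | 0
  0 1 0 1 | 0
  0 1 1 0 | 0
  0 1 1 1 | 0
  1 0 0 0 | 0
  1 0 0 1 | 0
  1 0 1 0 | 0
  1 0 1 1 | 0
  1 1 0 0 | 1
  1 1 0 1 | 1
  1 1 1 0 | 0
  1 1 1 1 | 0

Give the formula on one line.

((~b & ~a) | (b & (~c & a)))

  ~b = 1111000011110000
  ~a = 1111111100000000
  (~b & ~a) = 1111000000000000
  ~c = 1100110011001100
  (~c & a) = 0000000011001100
  (b & (~c & a)) = 0000000000001100
  ((~b & ~a) | (b & (~c & a))) = 1111000000001100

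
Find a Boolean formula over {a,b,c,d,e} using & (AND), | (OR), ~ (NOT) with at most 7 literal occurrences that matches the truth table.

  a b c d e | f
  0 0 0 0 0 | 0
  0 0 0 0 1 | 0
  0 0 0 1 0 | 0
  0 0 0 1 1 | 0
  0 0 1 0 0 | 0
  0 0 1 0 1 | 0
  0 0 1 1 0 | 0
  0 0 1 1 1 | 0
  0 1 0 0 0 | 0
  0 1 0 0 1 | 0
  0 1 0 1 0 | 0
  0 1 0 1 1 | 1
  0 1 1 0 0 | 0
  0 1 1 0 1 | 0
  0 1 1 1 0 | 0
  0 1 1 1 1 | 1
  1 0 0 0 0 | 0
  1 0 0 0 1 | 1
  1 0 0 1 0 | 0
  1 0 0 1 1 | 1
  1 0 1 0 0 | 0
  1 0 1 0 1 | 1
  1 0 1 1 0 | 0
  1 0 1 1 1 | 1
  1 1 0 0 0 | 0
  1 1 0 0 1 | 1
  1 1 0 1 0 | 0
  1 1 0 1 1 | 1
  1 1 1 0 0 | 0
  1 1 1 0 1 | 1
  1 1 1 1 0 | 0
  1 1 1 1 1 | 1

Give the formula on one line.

(((d | a) & e) & (a | b))

  (d | a) = 00110011001100111111111111111111
  ((d | a) & e) = 00010001000100010101010101010101
  (a | b) = 00000000111111111111111111111111
  (((d | a) & e) & (a | b)) = 00000000000100010101010101010101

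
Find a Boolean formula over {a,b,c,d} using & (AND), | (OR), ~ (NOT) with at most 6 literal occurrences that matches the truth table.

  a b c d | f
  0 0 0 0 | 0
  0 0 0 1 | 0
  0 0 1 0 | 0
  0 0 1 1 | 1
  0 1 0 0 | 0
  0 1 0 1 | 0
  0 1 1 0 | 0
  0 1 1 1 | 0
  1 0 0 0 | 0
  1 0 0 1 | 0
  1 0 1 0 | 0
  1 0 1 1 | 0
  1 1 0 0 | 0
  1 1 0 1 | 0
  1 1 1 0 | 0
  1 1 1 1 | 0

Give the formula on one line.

((b | ~a) & (d & (~b & c)))

  ~a = 1111111100000000
  (b | ~a) = 1111111100001111
  ~b = 1111000011110000
  (~b & c) = 0011000000110000
  (d & (~b & c)) = 0001000000010000
  ((b | ~a) & (d & (~b & c))) = 0001000000000000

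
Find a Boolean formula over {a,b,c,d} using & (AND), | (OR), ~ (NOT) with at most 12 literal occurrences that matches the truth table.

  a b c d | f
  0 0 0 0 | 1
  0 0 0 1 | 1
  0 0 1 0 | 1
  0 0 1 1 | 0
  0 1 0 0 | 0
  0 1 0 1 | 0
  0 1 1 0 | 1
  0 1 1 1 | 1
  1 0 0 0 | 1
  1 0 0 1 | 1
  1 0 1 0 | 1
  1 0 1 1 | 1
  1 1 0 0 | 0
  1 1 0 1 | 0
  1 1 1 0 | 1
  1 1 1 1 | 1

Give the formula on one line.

  (b & c) = 0000001100000011
  ~b = 1111000011110000
  ~d = 1010101010101010
  (~b & ~d) = 1010000010100000
  ~c = 1100110011001100
  ((~b & ~d) | ~c) = 1110110011101100
  (((~b & ~d) | ~c) & ~b) = 1110000011100000
  ((b & c) | (((~b & ~d) | ~c) & ~b)) = 1110001111100011
  (a | ~c) = 1100110011111111
  (~b & (a | ~c)) = 1100000011110000
  (((b & c) | (((~b & ~d) | ~c) & ~b)) | (~b & (a | ~c))) = 1110001111110011

(((b & c) | (((~b & ~d) | ~c) & ~b)) | (~b & (a | ~c)))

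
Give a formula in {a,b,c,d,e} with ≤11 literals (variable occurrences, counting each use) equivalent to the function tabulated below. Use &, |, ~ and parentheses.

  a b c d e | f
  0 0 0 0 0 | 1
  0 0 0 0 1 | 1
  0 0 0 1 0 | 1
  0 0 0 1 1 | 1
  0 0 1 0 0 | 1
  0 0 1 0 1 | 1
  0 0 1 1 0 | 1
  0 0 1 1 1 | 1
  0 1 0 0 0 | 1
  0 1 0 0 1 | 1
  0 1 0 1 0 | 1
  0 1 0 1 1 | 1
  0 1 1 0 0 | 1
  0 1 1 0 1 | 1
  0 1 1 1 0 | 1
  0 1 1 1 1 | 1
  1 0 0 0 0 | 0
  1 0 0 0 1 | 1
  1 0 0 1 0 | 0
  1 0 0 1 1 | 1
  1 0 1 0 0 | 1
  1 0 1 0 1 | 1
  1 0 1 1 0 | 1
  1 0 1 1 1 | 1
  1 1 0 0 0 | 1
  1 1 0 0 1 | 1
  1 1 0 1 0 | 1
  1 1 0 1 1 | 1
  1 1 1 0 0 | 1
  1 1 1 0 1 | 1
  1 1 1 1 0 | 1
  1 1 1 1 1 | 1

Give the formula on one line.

  (b & d) = 00000000001100110000000000110011
  ~a = 11111111111111110000000000000000
  (e | ~a) = 11111111111111110101010101010101
  ~c = 11110000111100001111000011110000
  ((e | ~a) & ~c) = 11110000111100000101000001010000
  (c | ((e | ~a) & ~c)) = 11111111111111110101111101011111
  ((b & d) | (c | ((e | ~a) & ~c))) = 11111111111111110101111101111111
  (c & ~a) = 00001111000011110000000000000000
  (b | (c & ~a)) = 00001111111111110000000011111111
  (((b & d) | (c | ((e | ~a) & ~c))) | (b | (c & ~a))) = 11111111111111110101111111111111

(((b & d) | (c | ((e | ~a) & ~c))) | (b | (c & ~a)))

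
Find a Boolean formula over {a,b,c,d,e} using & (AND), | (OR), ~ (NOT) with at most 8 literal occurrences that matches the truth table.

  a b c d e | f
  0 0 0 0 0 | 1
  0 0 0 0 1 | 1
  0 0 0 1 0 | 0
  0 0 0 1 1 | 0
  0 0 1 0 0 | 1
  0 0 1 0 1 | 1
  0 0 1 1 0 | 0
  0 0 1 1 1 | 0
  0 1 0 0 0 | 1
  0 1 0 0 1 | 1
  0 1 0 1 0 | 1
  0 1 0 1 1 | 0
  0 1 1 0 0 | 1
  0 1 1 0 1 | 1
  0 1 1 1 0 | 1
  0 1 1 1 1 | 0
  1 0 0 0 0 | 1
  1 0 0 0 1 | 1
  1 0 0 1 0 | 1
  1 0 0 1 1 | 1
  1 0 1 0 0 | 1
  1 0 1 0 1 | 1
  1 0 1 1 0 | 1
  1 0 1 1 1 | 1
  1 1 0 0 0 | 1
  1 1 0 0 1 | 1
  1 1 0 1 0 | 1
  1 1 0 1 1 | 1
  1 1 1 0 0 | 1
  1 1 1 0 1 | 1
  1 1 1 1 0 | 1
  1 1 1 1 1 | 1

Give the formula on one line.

(((b | ~d) & (~a & (~e | (~d | (~b & d))))) | a)

  ~d = 11001100110011001100110011001100
  (b | ~d) = 11001100111111111100110011111111
  ~a = 11111111111111110000000000000000
  ~e = 10101010101010101010101010101010
  ~b = 11111111000000001111111100000000
  (~b & d) = 00110011000000000011001100000000
  (~d | (~b & d)) = 11111111110011001111111111001100
  (~e | (~d | (~b & d))) = 11111111111011101111111111101110
  (~a & (~e | (~d | (~b & d)))) = 11111111111011100000000000000000
  ((b | ~d) & (~a & (~e | (~d | (~b & d))))) = 11001100111011100000000000000000
  (((b | ~d) & (~a & (~e | (~d | (~b & d))))) | a) = 11001100111011101111111111111111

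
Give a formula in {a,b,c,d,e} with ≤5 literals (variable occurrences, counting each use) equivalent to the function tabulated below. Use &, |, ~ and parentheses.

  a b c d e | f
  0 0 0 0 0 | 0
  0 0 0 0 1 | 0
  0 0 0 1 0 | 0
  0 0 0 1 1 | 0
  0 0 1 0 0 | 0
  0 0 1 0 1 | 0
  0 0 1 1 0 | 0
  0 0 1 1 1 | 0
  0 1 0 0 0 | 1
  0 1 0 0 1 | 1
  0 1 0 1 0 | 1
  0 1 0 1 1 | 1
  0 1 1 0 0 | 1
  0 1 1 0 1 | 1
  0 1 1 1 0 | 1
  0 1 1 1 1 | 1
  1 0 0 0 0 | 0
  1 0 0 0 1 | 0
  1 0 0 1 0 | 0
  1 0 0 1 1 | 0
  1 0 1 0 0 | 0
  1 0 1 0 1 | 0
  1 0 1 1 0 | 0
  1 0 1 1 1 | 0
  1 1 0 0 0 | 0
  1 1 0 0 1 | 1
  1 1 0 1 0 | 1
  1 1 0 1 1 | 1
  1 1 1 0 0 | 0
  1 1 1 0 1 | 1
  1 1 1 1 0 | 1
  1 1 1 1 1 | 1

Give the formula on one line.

  ~a = 11111111111111110000000000000000
  (~a | d) = 11111111111111110011001100110011
  ((~a | d) | e) = 11111111111111110111011101110111
  (b & ((~a | d) | e)) = 00000000111111110000000001110111

(b & ((~a | d) | e))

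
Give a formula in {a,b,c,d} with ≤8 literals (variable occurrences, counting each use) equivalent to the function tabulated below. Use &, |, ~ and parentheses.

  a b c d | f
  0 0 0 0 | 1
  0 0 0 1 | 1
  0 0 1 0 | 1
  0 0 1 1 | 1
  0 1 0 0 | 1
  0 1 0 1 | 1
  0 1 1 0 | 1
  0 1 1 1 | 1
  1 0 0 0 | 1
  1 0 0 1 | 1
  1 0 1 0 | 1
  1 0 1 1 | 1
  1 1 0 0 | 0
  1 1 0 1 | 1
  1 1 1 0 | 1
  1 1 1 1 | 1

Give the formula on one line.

(~b | (((~a | c) | ((d | ~b) & a)) & b))

  ~b = 1111000011110000
  ~a = 1111111100000000
  (~a | c) = 1111111100110011
  (d | ~b) = 1111010111110101
  ((d | ~b) & a) = 0000000011110101
  ((~a | c) | ((d | ~b) & a)) = 1111111111110111
  (((~a | c) | ((d | ~b) & a)) & b) = 0000111100000111
  (~b | (((~a | c) | ((d | ~b) & a)) & b)) = 1111111111110111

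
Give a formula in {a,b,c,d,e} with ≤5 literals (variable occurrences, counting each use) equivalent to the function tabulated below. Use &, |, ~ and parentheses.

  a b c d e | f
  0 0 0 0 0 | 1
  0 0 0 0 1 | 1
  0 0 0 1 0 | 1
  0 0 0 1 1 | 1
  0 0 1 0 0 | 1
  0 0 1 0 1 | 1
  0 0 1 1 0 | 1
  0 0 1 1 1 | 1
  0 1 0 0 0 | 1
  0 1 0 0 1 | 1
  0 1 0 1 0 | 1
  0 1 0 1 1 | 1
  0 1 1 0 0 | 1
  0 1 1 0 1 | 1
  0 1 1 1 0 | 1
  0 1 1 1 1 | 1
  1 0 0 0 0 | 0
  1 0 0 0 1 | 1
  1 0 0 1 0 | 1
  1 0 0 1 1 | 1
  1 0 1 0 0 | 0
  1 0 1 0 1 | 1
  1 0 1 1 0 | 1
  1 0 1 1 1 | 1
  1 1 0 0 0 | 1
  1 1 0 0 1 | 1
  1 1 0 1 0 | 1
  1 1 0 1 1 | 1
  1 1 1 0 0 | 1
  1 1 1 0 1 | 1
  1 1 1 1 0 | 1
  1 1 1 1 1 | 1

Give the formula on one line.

((b | (e | ~a)) | (d | b))

  ~a = 11111111111111110000000000000000
  (e | ~a) = 11111111111111110101010101010101
  (b | (e | ~a)) = 11111111111111110101010111111111
  (d | b) = 00110011111111110011001111111111
  ((b | (e | ~a)) | (d | b)) = 11111111111111110111011111111111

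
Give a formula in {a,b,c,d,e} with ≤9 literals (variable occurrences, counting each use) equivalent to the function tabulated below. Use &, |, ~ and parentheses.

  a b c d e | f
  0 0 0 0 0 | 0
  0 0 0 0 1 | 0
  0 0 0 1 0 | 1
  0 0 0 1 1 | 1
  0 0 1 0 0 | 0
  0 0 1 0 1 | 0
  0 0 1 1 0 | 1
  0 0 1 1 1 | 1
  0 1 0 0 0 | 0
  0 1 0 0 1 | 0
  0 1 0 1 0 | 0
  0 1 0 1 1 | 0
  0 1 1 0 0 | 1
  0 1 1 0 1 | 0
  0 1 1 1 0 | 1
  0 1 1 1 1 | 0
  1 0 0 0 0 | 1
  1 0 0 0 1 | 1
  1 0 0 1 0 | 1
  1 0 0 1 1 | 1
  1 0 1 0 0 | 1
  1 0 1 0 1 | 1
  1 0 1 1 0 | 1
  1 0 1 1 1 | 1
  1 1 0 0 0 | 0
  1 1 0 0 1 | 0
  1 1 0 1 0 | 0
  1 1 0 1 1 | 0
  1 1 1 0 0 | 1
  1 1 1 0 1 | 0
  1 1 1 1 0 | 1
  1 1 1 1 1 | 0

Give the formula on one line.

  (b & c) = 00000000000011110000000000001111
  ~e = 10101010101010101010101010101010
  ((b & c) & ~e) = 00000000000010100000000000001010
  ~d = 11001100110011001100110011001100
  (~d & a) = 00000000000000001100110011001100
  (d & e) = 00010001000100010001000100010001
  ((~d & a) | (d & e)) = 00010001000100011101110111011101
  (d | ((~d & a) | (d & e))) = 00110011001100111111111111111111
  ~b = 11111111000000001111111100000000
  ((d | ((~d & a) | (d & e))) & ~b) = 00110011000000001111111100000000
  (((b & c) & ~e) | ((d | ((~d & a) | (d & e))) & ~b)) = 00110011000010101111111100001010

(((b & c) & ~e) | ((d | ((~d & a) | (d & e))) & ~b))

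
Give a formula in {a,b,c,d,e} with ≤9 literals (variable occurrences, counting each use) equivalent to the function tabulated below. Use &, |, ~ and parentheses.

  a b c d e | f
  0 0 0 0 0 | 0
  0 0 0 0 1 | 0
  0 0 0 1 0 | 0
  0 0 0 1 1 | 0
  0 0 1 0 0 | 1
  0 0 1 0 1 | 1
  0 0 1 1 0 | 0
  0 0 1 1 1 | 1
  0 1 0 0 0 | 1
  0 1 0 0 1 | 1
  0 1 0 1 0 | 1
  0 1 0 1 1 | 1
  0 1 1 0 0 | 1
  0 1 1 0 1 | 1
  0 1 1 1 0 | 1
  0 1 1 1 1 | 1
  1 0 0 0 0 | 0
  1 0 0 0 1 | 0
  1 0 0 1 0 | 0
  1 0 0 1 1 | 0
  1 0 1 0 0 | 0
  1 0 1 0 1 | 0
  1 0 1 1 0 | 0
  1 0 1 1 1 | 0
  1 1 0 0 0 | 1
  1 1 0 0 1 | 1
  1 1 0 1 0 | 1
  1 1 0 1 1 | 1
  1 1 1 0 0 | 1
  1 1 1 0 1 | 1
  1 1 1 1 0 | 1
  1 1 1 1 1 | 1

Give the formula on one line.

  ~a = 11111111111111110000000000000000
  (a | c) = 00001111000011111111111111111111
  (~a & (a | c)) = 00001111000011110000000000000000
  (b | (~a & (a | c))) = 00001111111111110000000011111111
  ~d = 11001100110011001100110011001100
  (e | ~d) = 11011101110111011101110111011101
  ~b = 11111111000000001111111100000000
  (~d | ~b) = 11111111110011001111111111001100
  ((e | ~d) & (~d | ~b)) = 11011101110011001101110111001100
  (b | ((e | ~d) & (~d | ~b))) = 11011101111111111101110111111111
  ((b | (~a & (a | c))) & (b | ((e | ~d) & (~d | ~b)))) = 00001101111111110000000011111111

((b | (~a & (a | c))) & (b | ((e | ~d) & (~d | ~b))))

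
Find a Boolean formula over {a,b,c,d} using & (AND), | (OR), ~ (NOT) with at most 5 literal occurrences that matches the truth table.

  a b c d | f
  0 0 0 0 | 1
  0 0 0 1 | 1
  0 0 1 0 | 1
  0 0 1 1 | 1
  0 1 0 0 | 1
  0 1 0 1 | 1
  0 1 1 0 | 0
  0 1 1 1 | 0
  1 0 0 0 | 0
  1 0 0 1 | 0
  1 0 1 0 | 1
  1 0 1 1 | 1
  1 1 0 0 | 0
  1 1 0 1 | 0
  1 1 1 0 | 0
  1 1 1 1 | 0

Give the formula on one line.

((~b | (b & ~c)) & (c | ~a))

  ~b = 1111000011110000
  ~c = 1100110011001100
  (b & ~c) = 0000110000001100
  (~b | (b & ~c)) = 1111110011111100
  ~a = 1111111100000000
  (c | ~a) = 1111111100110011
  ((~b | (b & ~c)) & (c | ~a)) = 1111110000110000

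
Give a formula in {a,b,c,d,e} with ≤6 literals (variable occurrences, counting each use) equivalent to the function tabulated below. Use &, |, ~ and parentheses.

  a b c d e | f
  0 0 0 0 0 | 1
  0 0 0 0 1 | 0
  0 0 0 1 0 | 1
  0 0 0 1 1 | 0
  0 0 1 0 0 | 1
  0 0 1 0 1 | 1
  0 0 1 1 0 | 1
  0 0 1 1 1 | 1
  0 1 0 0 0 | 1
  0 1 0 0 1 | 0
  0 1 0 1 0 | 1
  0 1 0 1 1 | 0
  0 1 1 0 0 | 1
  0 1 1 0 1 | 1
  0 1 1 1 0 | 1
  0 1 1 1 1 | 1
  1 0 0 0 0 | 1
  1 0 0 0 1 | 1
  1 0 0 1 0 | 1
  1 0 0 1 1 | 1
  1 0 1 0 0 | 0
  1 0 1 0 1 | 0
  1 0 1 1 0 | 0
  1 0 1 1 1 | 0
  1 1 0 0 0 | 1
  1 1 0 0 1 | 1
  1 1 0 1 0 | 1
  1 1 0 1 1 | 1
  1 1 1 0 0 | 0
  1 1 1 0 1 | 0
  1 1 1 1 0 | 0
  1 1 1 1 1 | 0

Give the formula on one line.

  ~e = 10101010101010101010101010101010
  (c | ~e) = 10101111101011111010111110101111
  ~a = 11111111111111110000000000000000
  ((c | ~e) & ~a) = 10101111101011110000000000000000
  ~c = 11110000111100001111000011110000
  (a & ~c) = 00000000000000001111000011110000
  (((c | ~e) & ~a) | (a & ~c)) = 10101111101011111111000011110000

(((c | ~e) & ~a) | (a & ~c))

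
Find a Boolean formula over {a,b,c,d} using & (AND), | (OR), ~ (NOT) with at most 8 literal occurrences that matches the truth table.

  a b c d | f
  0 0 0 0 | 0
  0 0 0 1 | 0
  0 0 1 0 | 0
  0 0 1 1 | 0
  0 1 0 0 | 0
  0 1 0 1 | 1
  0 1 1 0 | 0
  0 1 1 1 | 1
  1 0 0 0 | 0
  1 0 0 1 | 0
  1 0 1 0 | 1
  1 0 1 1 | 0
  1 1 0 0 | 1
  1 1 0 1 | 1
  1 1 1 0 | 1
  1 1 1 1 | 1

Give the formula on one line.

(((b & d) | (a & ~d)) & ((b | ~a) | c))

  (b & d) = 0000010100000101
  ~d = 1010101010101010
  (a & ~d) = 0000000010101010
  ((b & d) | (a & ~d)) = 0000010110101111
  ~a = 1111111100000000
  (b | ~a) = 1111111100001111
  ((b | ~a) | c) = 1111111100111111
  (((b & d) | (a & ~d)) & ((b | ~a) | c)) = 0000010100101111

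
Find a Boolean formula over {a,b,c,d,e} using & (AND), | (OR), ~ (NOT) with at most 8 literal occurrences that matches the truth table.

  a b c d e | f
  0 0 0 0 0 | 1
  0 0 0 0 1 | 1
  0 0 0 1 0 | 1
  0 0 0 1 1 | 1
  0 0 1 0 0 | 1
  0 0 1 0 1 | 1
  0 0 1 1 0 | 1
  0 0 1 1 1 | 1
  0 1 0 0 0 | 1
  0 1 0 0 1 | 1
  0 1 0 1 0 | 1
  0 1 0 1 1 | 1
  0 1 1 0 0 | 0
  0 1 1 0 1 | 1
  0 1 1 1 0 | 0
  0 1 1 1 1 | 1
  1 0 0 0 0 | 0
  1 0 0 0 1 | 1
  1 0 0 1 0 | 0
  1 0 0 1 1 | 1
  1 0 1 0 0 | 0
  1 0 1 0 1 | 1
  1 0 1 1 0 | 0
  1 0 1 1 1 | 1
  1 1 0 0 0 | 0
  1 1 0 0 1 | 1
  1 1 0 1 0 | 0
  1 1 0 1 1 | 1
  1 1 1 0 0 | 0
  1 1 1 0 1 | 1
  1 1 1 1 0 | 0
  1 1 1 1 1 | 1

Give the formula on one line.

((d & e) | (((~b | ~c) & ~a) | (e & ~d)))

  (d & e) = 00010001000100010001000100010001
  ~b = 11111111000000001111111100000000
  ~c = 11110000111100001111000011110000
  (~b | ~c) = 11111111111100001111111111110000
  ~a = 11111111111111110000000000000000
  ((~b | ~c) & ~a) = 11111111111100000000000000000000
  ~d = 11001100110011001100110011001100
  (e & ~d) = 01000100010001000100010001000100
  (((~b | ~c) & ~a) | (e & ~d)) = 11111111111101000100010001000100
  ((d & e) | (((~b | ~c) & ~a) | (e & ~d))) = 11111111111101010101010101010101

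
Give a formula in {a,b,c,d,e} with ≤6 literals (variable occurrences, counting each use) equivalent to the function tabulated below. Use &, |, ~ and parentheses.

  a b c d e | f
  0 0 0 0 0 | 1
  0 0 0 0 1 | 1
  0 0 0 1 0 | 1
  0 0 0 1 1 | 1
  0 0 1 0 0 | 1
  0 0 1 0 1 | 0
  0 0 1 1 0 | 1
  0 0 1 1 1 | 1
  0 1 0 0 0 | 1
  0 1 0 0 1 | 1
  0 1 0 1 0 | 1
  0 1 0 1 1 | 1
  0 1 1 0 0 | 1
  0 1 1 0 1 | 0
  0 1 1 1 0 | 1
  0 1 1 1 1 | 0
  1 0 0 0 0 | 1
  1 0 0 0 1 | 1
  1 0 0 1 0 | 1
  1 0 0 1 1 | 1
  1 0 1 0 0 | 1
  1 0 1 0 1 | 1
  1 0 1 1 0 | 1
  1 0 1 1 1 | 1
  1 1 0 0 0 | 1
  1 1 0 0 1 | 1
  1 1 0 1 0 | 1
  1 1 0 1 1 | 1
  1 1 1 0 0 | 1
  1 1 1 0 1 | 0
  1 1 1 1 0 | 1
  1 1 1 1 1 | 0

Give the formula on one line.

  (a | d) = 00110011001100111111111111111111
  ~b = 11111111000000001111111100000000
  ((a | d) & ~b) = 00110011000000001111111100000000
  ~c = 11110000111100001111000011110000
  ~e = 10101010101010101010101010101010
  (~c | ~e) = 11111010111110101111101011111010
  (((a | d) & ~b) | (~c | ~e)) = 11111011111110101111111111111010

(((a | d) & ~b) | (~c | ~e))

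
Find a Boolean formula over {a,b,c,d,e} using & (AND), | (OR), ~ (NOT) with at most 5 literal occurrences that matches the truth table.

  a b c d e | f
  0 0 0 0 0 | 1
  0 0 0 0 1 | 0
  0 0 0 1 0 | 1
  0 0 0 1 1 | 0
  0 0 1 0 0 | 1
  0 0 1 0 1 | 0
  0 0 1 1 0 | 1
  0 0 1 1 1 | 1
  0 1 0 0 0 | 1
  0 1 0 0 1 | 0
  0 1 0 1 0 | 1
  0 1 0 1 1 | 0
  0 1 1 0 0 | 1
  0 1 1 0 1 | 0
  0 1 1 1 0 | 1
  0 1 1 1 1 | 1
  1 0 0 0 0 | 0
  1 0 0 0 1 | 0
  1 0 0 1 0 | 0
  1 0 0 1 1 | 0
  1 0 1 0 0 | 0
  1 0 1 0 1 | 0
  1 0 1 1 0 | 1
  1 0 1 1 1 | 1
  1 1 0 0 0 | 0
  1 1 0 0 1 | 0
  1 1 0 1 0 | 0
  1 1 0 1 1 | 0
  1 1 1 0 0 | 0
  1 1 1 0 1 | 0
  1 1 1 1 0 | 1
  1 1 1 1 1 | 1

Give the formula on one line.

  ~a = 11111111111111110000000000000000
  ~e = 10101010101010101010101010101010
  (~a & ~e) = 10101010101010100000000000000000
  (c & d) = 00000011000000110000001100000011
  ((~a & ~e) | (c & d)) = 10101011101010110000001100000011

((~a & ~e) | (c & d))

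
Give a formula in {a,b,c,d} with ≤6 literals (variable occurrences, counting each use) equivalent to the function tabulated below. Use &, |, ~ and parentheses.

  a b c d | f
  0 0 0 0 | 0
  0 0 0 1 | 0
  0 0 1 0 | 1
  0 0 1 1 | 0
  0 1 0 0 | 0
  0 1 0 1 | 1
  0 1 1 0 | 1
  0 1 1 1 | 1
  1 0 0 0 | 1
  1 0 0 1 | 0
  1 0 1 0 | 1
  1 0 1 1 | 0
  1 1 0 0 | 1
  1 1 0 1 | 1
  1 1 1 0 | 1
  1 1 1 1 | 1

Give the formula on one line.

  ~d = 1010101010101010
  (a | c) = 0011001111111111
  (~d & (a | c)) = 0010001010101010
  (b & d) = 0000010100000101
  ((~d & (a | c)) | (b & d)) = 0010011110101111

((~d & (a | c)) | (b & d))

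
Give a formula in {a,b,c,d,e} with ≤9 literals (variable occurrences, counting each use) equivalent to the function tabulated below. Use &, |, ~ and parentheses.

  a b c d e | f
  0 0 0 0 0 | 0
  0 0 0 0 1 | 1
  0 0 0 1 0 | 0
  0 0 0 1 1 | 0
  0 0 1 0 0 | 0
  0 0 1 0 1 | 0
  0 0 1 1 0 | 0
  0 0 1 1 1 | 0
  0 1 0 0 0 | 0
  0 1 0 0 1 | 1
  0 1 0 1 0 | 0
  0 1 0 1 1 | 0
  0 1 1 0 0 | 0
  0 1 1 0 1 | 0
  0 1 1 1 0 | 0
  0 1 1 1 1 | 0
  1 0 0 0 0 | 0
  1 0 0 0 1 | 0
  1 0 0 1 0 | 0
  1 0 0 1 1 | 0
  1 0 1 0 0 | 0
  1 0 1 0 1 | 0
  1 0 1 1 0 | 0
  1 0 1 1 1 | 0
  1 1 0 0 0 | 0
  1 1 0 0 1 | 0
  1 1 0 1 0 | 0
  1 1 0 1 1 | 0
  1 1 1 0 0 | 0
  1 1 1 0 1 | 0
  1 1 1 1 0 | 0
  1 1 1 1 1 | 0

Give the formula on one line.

((e | ((b | ~d) & (c | (~c & e)))) & (~c & (~d & ~a)))

  ~d = 11001100110011001100110011001100
  (b | ~d) = 11001100111111111100110011111111
  ~c = 11110000111100001111000011110000
  (~c & e) = 01010000010100000101000001010000
  (c | (~c & e)) = 01011111010111110101111101011111
  ((b | ~d) & (c | (~c & e))) = 01001100010111110100110001011111
  (e | ((b | ~d) & (c | (~c & e)))) = 01011101010111110101110101011111
  ~a = 11111111111111110000000000000000
  (~d & ~a) = 11001100110011000000000000000000
  (~c & (~d & ~a)) = 11000000110000000000000000000000
  ((e | ((b | ~d) & (c | (~c & e)))) & (~c & (~d & ~a))) = 01000000010000000000000000000000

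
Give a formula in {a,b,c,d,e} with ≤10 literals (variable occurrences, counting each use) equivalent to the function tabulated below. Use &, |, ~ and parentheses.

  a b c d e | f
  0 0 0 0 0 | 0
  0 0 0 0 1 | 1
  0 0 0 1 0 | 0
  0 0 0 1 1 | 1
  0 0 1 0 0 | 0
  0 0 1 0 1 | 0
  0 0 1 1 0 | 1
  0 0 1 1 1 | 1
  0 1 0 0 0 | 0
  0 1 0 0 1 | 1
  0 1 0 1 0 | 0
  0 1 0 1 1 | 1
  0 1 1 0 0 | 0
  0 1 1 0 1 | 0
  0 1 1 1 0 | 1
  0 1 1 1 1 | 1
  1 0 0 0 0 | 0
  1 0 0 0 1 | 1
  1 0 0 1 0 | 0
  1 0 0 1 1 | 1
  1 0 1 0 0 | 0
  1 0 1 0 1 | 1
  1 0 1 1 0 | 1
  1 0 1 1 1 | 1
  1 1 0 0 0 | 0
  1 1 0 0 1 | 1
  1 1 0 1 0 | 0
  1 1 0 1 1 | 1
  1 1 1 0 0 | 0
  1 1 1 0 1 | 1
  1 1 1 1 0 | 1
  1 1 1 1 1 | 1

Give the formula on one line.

  ~c = 11110000111100001111000011110000
  ~a = 11111111111111110000000000000000
  (~c & ~a) = 11110000111100000000000000000000
  ((~c & ~a) | a) = 11110000111100001111111111111111
  (((~c & ~a) | a) & e) = 01010000010100000101010101010101
  (~c | d) = 11110011111100111111001111110011
  (c & (~c | d)) = 00000011000000110000001100000011
  ((((~c & ~a) | a) & e) | (c & (~c | d))) = 01010011010100110101011101010111

((((~c & ~a) | a) & e) | (c & (~c | d)))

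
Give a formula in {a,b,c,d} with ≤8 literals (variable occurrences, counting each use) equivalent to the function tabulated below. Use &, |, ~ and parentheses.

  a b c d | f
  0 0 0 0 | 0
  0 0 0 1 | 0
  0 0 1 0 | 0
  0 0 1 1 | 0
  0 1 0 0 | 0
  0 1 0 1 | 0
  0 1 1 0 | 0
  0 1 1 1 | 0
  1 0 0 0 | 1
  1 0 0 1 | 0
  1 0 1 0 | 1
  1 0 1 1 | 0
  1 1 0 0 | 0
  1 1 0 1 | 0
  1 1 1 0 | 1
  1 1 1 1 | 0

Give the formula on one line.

((~a | (((b | ~c) & ~b) | c)) & (~d & a))

  ~a = 1111111100000000
  ~c = 1100110011001100
  (b | ~c) = 1100111111001111
  ~b = 1111000011110000
  ((b | ~c) & ~b) = 1100000011000000
  (((b | ~c) & ~b) | c) = 1111001111110011
  (~a | (((b | ~c) & ~b) | c)) = 1111111111110011
  ~d = 1010101010101010
  (~d & a) = 0000000010101010
  ((~a | (((b | ~c) & ~b) | c)) & (~d & a)) = 0000000010100010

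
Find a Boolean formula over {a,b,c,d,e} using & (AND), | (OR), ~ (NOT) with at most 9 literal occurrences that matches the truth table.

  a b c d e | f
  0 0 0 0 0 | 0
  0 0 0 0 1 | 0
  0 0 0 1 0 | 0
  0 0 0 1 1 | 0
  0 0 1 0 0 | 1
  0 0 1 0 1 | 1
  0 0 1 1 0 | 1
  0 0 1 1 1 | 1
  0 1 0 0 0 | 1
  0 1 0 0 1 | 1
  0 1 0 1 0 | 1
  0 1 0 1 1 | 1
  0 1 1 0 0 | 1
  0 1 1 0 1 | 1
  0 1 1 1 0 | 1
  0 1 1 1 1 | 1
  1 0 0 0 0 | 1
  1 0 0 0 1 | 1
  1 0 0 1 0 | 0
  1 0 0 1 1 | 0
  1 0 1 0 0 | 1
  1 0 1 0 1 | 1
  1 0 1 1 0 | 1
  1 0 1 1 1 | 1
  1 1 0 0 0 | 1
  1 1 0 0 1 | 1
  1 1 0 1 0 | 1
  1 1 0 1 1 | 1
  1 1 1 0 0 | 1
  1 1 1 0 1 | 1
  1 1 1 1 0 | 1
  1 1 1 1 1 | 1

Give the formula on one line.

((((~d & a) | c) | ((b & (a | ~b)) & d)) | (c | b))

  ~d = 11001100110011001100110011001100
  (~d & a) = 00000000000000001100110011001100
  ((~d & a) | c) = 00001111000011111100111111001111
  ~b = 11111111000000001111111100000000
  (a | ~b) = 11111111000000001111111111111111
  (b & (a | ~b)) = 00000000000000000000000011111111
  ((b & (a | ~b)) & d) = 00000000000000000000000000110011
  (((~d & a) | c) | ((b & (a | ~b)) & d)) = 00001111000011111100111111111111
  (c | b) = 00001111111111110000111111111111
  ((((~d & a) | c) | ((b & (a | ~b)) & d)) | (c | b)) = 00001111111111111100111111111111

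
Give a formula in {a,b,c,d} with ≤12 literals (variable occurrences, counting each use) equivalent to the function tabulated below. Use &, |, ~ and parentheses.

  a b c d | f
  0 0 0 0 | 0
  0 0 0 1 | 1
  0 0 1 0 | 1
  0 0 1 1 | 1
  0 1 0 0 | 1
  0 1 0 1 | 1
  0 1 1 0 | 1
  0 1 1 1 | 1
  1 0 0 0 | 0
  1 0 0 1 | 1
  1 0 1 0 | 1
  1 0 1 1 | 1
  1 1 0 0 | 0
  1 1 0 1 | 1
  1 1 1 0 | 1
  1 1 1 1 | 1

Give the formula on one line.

((d | ((~a | c) & (~d & b))) | (c & ((a | c) & ~d)))

  ~a = 1111111100000000
  (~a | c) = 1111111100110011
  ~d = 1010101010101010
  (~d & b) = 0000101000001010
  ((~a | c) & (~d & b)) = 0000101000000010
  (d | ((~a | c) & (~d & b))) = 0101111101010111
  (a | c) = 0011001111111111
  ((a | c) & ~d) = 0010001010101010
  (c & ((a | c) & ~d)) = 0010001000100010
  ((d | ((~a | c) & (~d & b))) | (c & ((a | c) & ~d))) = 0111111101110111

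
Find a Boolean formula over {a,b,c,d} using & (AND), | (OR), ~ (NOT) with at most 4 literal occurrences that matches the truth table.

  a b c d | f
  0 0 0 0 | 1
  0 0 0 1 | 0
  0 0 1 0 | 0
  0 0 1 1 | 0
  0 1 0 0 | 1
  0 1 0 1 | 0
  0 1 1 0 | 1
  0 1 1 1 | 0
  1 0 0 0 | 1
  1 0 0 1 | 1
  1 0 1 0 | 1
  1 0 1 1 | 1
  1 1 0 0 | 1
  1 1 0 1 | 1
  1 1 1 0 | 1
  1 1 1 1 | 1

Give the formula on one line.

(a | (~d & (b | ~c)))

  ~d = 1010101010101010
  ~c = 1100110011001100
  (b | ~c) = 1100111111001111
  (~d & (b | ~c)) = 1000101010001010
  (a | (~d & (b | ~c))) = 1000101011111111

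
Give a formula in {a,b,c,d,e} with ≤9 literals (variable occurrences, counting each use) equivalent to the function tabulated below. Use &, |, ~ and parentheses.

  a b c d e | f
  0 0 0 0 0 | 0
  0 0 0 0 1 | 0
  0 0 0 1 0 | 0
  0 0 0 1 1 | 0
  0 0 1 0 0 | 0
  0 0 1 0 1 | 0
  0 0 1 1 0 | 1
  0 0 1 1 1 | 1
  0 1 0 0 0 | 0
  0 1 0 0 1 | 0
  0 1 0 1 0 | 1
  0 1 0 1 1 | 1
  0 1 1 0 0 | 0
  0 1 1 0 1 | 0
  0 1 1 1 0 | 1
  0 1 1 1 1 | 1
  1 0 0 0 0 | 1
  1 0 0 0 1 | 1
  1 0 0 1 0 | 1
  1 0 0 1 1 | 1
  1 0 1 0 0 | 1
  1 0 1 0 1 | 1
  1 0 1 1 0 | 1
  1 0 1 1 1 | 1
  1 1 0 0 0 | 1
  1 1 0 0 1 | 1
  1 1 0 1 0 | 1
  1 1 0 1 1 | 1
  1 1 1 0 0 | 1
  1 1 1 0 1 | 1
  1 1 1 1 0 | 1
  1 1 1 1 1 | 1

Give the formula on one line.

  (a | b) = 00000000111111111111111111111111
  (b & a) = 00000000000000000000000011111111
  (d | (b & a)) = 00110011001100110011001111111111
  (c & (d | (b & a))) = 00000011000000110000001100001111
  ((a | b) | (c & (d | (b & a)))) = 00000011111111111111111111111111
  (a | d) = 00110011001100111111111111111111
  (((a | b) | (c & (d | (b & a)))) & (a | d)) = 00000011001100111111111111111111

(((a | b) | (c & (d | (b & a)))) & (a | d))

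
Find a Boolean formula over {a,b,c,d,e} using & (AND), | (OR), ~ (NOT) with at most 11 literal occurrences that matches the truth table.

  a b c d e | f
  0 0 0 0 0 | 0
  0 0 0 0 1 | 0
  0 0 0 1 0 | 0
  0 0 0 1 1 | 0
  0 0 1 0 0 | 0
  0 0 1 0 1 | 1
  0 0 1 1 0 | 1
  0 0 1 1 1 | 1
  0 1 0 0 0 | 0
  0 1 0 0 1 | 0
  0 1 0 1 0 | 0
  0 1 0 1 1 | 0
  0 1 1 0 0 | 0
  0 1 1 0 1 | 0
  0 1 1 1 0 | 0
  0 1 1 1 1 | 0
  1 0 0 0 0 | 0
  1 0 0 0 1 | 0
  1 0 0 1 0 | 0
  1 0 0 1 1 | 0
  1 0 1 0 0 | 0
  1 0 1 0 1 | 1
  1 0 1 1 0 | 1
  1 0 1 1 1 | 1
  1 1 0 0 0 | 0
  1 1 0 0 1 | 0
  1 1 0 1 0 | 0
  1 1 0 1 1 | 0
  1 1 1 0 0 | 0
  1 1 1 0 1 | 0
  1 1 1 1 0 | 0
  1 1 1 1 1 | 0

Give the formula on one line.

((c & ~b) & ((e | ((d | e) & ((~a & e) | ~c))) | d))

  ~b = 11111111000000001111111100000000
  (c & ~b) = 00001111000000000000111100000000
  (d | e) = 01110111011101110111011101110111
  ~a = 11111111111111110000000000000000
  (~a & e) = 01010101010101010000000000000000
  ~c = 11110000111100001111000011110000
  ((~a & e) | ~c) = 11110101111101011111000011110000
  ((d | e) & ((~a & e) | ~c)) = 01110101011101010111000001110000
  (e | ((d | e) & ((~a & e) | ~c))) = 01110101011101010111010101110101
  ((e | ((d | e) & ((~a & e) | ~c))) | d) = 01110111011101110111011101110111
  ((c & ~b) & ((e | ((d | e) & ((~a & e) | ~c))) | d)) = 00000111000000000000011100000000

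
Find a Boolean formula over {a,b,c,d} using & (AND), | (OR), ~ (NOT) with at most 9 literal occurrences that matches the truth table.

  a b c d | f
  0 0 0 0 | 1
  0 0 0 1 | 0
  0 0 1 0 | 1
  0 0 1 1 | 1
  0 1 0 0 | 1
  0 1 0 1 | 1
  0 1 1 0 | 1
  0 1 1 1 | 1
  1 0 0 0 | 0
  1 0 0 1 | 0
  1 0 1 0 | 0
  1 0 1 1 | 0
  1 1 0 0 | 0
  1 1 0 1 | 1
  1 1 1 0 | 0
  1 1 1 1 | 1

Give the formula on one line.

  ~b = 1111000011110000
  (~b & c) = 0011000000110000
  ~d = 1010101010101010
  (b | ~d) = 1010111110101111
  ((~b & c) | (b | ~d)) = 1011111110111111
  (b & d) = 0000010100000101
  ~a = 1111111100000000
  ((b & d) | ~a) = 1111111100000101
  (((~b & c) | (b | ~d)) & ((b & d) | ~a)) = 1011111100000101

(((~b & c) | (b | ~d)) & ((b & d) | ~a))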